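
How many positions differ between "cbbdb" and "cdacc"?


Comparing "cbbdb" and "cdacc" position by position:
  Position 0: 'c' vs 'c' => same
  Position 1: 'b' vs 'd' => DIFFER
  Position 2: 'b' vs 'a' => DIFFER
  Position 3: 'd' vs 'c' => DIFFER
  Position 4: 'b' vs 'c' => DIFFER
Positions that differ: 4

4


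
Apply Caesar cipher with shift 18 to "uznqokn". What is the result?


Caesar cipher: shift "uznqokn" by 18
  'u' (pos 20) + 18 = pos 12 = 'm'
  'z' (pos 25) + 18 = pos 17 = 'r'
  'n' (pos 13) + 18 = pos 5 = 'f'
  'q' (pos 16) + 18 = pos 8 = 'i'
  'o' (pos 14) + 18 = pos 6 = 'g'
  'k' (pos 10) + 18 = pos 2 = 'c'
  'n' (pos 13) + 18 = pos 5 = 'f'
Result: mrfigcf

mrfigcf


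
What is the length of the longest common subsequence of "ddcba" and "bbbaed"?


LCS of "ddcba" and "bbbaed"
DP table:
           b    b    b    a    e    d
      0    0    0    0    0    0    0
  d   0    0    0    0    0    0    1
  d   0    0    0    0    0    0    1
  c   0    0    0    0    0    0    1
  b   0    1    1    1    1    1    1
  a   0    1    1    1    2    2    2
LCS length = dp[5][6] = 2

2


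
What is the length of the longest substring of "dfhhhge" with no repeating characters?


Input: "dfhhhge"
Sliding window (track last position of each char):
  Position 0 ('d'): window [0,0] length 1 -- new best
  Position 1 ('f'): window [0,1] length 2 -- new best
  Position 2 ('h'): window [0,2] length 3 -- new best
  Position 3 ('h'): repeat (last at 2), move window start to 3
  Position 3 ('h'): window [3,3] length 1
  Position 4 ('h'): repeat (last at 3), move window start to 4
  Position 4 ('h'): window [4,4] length 1
  Position 5 ('g'): window [4,5] length 2
  Position 6 ('e'): window [4,6] length 3
Longest substring with no repeats: "dfh" with length 3

3


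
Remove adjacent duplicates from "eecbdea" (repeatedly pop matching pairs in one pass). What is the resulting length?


Input: eecbdea
Stack-based adjacent duplicate removal:
  Read 'e': push. Stack: e
  Read 'e': matches stack top 'e' => pop. Stack: (empty)
  Read 'c': push. Stack: c
  Read 'b': push. Stack: cb
  Read 'd': push. Stack: cbd
  Read 'e': push. Stack: cbde
  Read 'a': push. Stack: cbdea
Final stack: "cbdea" (length 5)

5


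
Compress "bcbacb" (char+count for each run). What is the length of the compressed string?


Input: bcbacb
Runs:
  'b' x 1 => "b1"
  'c' x 1 => "c1"
  'b' x 1 => "b1"
  'a' x 1 => "a1"
  'c' x 1 => "c1"
  'b' x 1 => "b1"
Compressed: "b1c1b1a1c1b1"
Compressed length: 12

12


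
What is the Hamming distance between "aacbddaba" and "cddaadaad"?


Comparing "aacbddaba" and "cddaadaad" position by position:
  Position 0: 'a' vs 'c' => differ
  Position 1: 'a' vs 'd' => differ
  Position 2: 'c' vs 'd' => differ
  Position 3: 'b' vs 'a' => differ
  Position 4: 'd' vs 'a' => differ
  Position 5: 'd' vs 'd' => same
  Position 6: 'a' vs 'a' => same
  Position 7: 'b' vs 'a' => differ
  Position 8: 'a' vs 'd' => differ
Total differences (Hamming distance): 7

7


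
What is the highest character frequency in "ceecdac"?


Input: ceecdac
Character counts:
  'a': 1
  'c': 3
  'd': 1
  'e': 2
Maximum frequency: 3

3


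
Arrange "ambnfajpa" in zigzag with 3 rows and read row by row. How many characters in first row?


Zigzag "ambnfajpa" into 3 rows:
Placing characters:
  'a' => row 0
  'm' => row 1
  'b' => row 2
  'n' => row 1
  'f' => row 0
  'a' => row 1
  'j' => row 2
  'p' => row 1
  'a' => row 0
Rows:
  Row 0: "afa"
  Row 1: "mnap"
  Row 2: "bj"
First row length: 3

3


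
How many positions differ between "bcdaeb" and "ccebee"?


Comparing "bcdaeb" and "ccebee" position by position:
  Position 0: 'b' vs 'c' => DIFFER
  Position 1: 'c' vs 'c' => same
  Position 2: 'd' vs 'e' => DIFFER
  Position 3: 'a' vs 'b' => DIFFER
  Position 4: 'e' vs 'e' => same
  Position 5: 'b' vs 'e' => DIFFER
Positions that differ: 4

4


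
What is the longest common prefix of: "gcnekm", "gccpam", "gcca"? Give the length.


Words: gcnekm, gccpam, gcca
  Position 0: all 'g' => match
  Position 1: all 'c' => match
  Position 2: ('n', 'c', 'c') => mismatch, stop
LCP = "gc" (length 2)

2


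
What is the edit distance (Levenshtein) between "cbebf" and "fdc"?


Computing edit distance: "cbebf" -> "fdc"
DP table:
           f    d    c
      0    1    2    3
  c   1    1    2    2
  b   2    2    2    3
  e   3    3    3    3
  b   4    4    4    4
  f   5    4    5    5
Edit distance = dp[5][3] = 5

5


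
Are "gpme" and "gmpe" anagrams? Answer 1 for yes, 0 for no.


Strings: "gpme", "gmpe"
Sorted first:  egmp
Sorted second: egmp
Sorted forms match => anagrams

1


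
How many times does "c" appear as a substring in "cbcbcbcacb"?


Searching for "c" in "cbcbcbcacb"
Scanning each position:
  Position 0: "c" => MATCH
  Position 1: "b" => no
  Position 2: "c" => MATCH
  Position 3: "b" => no
  Position 4: "c" => MATCH
  Position 5: "b" => no
  Position 6: "c" => MATCH
  Position 7: "a" => no
  Position 8: "c" => MATCH
  Position 9: "b" => no
Total occurrences: 5

5


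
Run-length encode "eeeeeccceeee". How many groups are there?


Input: eeeeeccceeee
Scanning for consecutive runs:
  Group 1: 'e' x 5 (positions 0-4)
  Group 2: 'c' x 3 (positions 5-7)
  Group 3: 'e' x 4 (positions 8-11)
Total groups: 3

3


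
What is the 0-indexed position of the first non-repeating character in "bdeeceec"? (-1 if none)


Input: bdeeceec
Character frequencies:
  'b': 1
  'c': 2
  'd': 1
  'e': 4
Scanning left to right for freq == 1:
  Position 0 ('b'): unique! => answer = 0

0


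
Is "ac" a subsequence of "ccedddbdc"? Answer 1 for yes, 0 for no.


Check if "ac" is a subsequence of "ccedddbdc"
Greedy scan:
  Position 0 ('c'): no match needed
  Position 1 ('c'): no match needed
  Position 2 ('e'): no match needed
  Position 3 ('d'): no match needed
  Position 4 ('d'): no match needed
  Position 5 ('d'): no match needed
  Position 6 ('b'): no match needed
  Position 7 ('d'): no match needed
  Position 8 ('c'): no match needed
Only matched 0/2 characters => not a subsequence

0


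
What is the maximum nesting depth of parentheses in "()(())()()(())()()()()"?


Input: "()(())()()(())()()()()"
Tracking depth:
  Position 0 '(': depth becomes 1
  Position 1 ')': depth becomes 0
  Position 2 '(': depth becomes 1
  Position 3 '(': depth becomes 2
  Position 4 ')': depth becomes 1
  Position 5 ')': depth becomes 0
  Position 6 '(': depth becomes 1
  Position 7 ')': depth becomes 0
  Position 8 '(': depth becomes 1
  Position 9 ')': depth becomes 0
  Position 10 '(': depth becomes 1
  Position 11 '(': depth becomes 2
  Position 12 ')': depth becomes 1
  Position 13 ')': depth becomes 0
  Position 14 '(': depth becomes 1
  Position 15 ')': depth becomes 0
  Position 16 '(': depth becomes 1
  Position 17 ')': depth becomes 0
  Position 18 '(': depth becomes 1
  Position 19 ')': depth becomes 0
  Position 20 '(': depth becomes 1
  Position 21 ')': depth becomes 0
Maximum depth reached: 2

2


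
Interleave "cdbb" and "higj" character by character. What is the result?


Interleaving "cdbb" and "higj":
  Position 0: 'c' from first, 'h' from second => "ch"
  Position 1: 'd' from first, 'i' from second => "di"
  Position 2: 'b' from first, 'g' from second => "bg"
  Position 3: 'b' from first, 'j' from second => "bj"
Result: chdibgbj

chdibgbj


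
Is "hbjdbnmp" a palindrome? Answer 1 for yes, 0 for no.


Input: hbjdbnmp
Reversed: pmnbdjbh
  Compare pos 0 ('h') with pos 7 ('p'): MISMATCH
  Compare pos 1 ('b') with pos 6 ('m'): MISMATCH
  Compare pos 2 ('j') with pos 5 ('n'): MISMATCH
  Compare pos 3 ('d') with pos 4 ('b'): MISMATCH
Result: not a palindrome

0


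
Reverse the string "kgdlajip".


Input: kgdlajip
Reading characters right to left:
  Position 7: 'p'
  Position 6: 'i'
  Position 5: 'j'
  Position 4: 'a'
  Position 3: 'l'
  Position 2: 'd'
  Position 1: 'g'
  Position 0: 'k'
Reversed: pijaldgk

pijaldgk


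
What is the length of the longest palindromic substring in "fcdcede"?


Input: "fcdcede"
Checking substrings for palindromes:
  [1:4] "cdc" (len 3) => palindrome
  [4:7] "ede" (len 3) => palindrome
Longest palindromic substring: "cdc" with length 3

3


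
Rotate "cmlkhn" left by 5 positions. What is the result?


Input: "cmlkhn", rotate left by 5
First 5 characters: "cmlkh"
Remaining characters: "n"
Concatenate remaining + first: "n" + "cmlkh" = "ncmlkh"

ncmlkh


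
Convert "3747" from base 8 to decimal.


Input: "3747" in base 8
Positional expansion:
  Digit '3' (value 3) x 8^3 = 1536
  Digit '7' (value 7) x 8^2 = 448
  Digit '4' (value 4) x 8^1 = 32
  Digit '7' (value 7) x 8^0 = 7
Sum = 2023

2023


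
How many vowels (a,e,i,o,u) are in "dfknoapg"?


Input: dfknoapg
Checking each character:
  'd' at position 0: consonant
  'f' at position 1: consonant
  'k' at position 2: consonant
  'n' at position 3: consonant
  'o' at position 4: vowel (running total: 1)
  'a' at position 5: vowel (running total: 2)
  'p' at position 6: consonant
  'g' at position 7: consonant
Total vowels: 2

2


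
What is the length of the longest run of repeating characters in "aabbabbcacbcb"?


Input: "aabbabbcacbcb"
Scanning for longest run:
  Position 1 ('a'): continues run of 'a', length=2
  Position 2 ('b'): new char, reset run to 1
  Position 3 ('b'): continues run of 'b', length=2
  Position 4 ('a'): new char, reset run to 1
  Position 5 ('b'): new char, reset run to 1
  Position 6 ('b'): continues run of 'b', length=2
  Position 7 ('c'): new char, reset run to 1
  Position 8 ('a'): new char, reset run to 1
  Position 9 ('c'): new char, reset run to 1
  Position 10 ('b'): new char, reset run to 1
  Position 11 ('c'): new char, reset run to 1
  Position 12 ('b'): new char, reset run to 1
Longest run: 'a' with length 2

2


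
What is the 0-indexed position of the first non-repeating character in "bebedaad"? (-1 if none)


Input: bebedaad
Character frequencies:
  'a': 2
  'b': 2
  'd': 2
  'e': 2
Scanning left to right for freq == 1:
  Position 0 ('b'): freq=2, skip
  Position 1 ('e'): freq=2, skip
  Position 2 ('b'): freq=2, skip
  Position 3 ('e'): freq=2, skip
  Position 4 ('d'): freq=2, skip
  Position 5 ('a'): freq=2, skip
  Position 6 ('a'): freq=2, skip
  Position 7 ('d'): freq=2, skip
  No unique character found => answer = -1

-1


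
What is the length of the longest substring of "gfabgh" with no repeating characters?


Input: "gfabgh"
Sliding window (track last position of each char):
  Position 0 ('g'): window [0,0] length 1 -- new best
  Position 1 ('f'): window [0,1] length 2 -- new best
  Position 2 ('a'): window [0,2] length 3 -- new best
  Position 3 ('b'): window [0,3] length 4 -- new best
  Position 4 ('g'): repeat (last at 0), move window start to 1
  Position 4 ('g'): window [1,4] length 4
  Position 5 ('h'): window [1,5] length 5 -- new best
Longest substring with no repeats: "fabgh" with length 5

5


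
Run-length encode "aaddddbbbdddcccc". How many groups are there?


Input: aaddddbbbdddcccc
Scanning for consecutive runs:
  Group 1: 'a' x 2 (positions 0-1)
  Group 2: 'd' x 4 (positions 2-5)
  Group 3: 'b' x 3 (positions 6-8)
  Group 4: 'd' x 3 (positions 9-11)
  Group 5: 'c' x 4 (positions 12-15)
Total groups: 5

5


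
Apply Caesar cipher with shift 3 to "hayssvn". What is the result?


Caesar cipher: shift "hayssvn" by 3
  'h' (pos 7) + 3 = pos 10 = 'k'
  'a' (pos 0) + 3 = pos 3 = 'd'
  'y' (pos 24) + 3 = pos 1 = 'b'
  's' (pos 18) + 3 = pos 21 = 'v'
  's' (pos 18) + 3 = pos 21 = 'v'
  'v' (pos 21) + 3 = pos 24 = 'y'
  'n' (pos 13) + 3 = pos 16 = 'q'
Result: kdbvvyq

kdbvvyq


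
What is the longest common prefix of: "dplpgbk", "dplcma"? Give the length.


Words: dplpgbk, dplcma
  Position 0: all 'd' => match
  Position 1: all 'p' => match
  Position 2: all 'l' => match
  Position 3: ('p', 'c') => mismatch, stop
LCP = "dpl" (length 3)

3


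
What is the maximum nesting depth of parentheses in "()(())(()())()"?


Input: "()(())(()())()"
Tracking depth:
  Position 0 '(': depth becomes 1
  Position 1 ')': depth becomes 0
  Position 2 '(': depth becomes 1
  Position 3 '(': depth becomes 2
  Position 4 ')': depth becomes 1
  Position 5 ')': depth becomes 0
  Position 6 '(': depth becomes 1
  Position 7 '(': depth becomes 2
  Position 8 ')': depth becomes 1
  Position 9 '(': depth becomes 2
  Position 10 ')': depth becomes 1
  Position 11 ')': depth becomes 0
  Position 12 '(': depth becomes 1
  Position 13 ')': depth becomes 0
Maximum depth reached: 2

2


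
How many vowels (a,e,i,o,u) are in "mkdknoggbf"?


Input: mkdknoggbf
Checking each character:
  'm' at position 0: consonant
  'k' at position 1: consonant
  'd' at position 2: consonant
  'k' at position 3: consonant
  'n' at position 4: consonant
  'o' at position 5: vowel (running total: 1)
  'g' at position 6: consonant
  'g' at position 7: consonant
  'b' at position 8: consonant
  'f' at position 9: consonant
Total vowels: 1

1


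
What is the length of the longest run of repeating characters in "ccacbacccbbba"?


Input: "ccacbacccbbba"
Scanning for longest run:
  Position 1 ('c'): continues run of 'c', length=2
  Position 2 ('a'): new char, reset run to 1
  Position 3 ('c'): new char, reset run to 1
  Position 4 ('b'): new char, reset run to 1
  Position 5 ('a'): new char, reset run to 1
  Position 6 ('c'): new char, reset run to 1
  Position 7 ('c'): continues run of 'c', length=2
  Position 8 ('c'): continues run of 'c', length=3
  Position 9 ('b'): new char, reset run to 1
  Position 10 ('b'): continues run of 'b', length=2
  Position 11 ('b'): continues run of 'b', length=3
  Position 12 ('a'): new char, reset run to 1
Longest run: 'c' with length 3

3


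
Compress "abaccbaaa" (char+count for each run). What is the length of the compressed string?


Input: abaccbaaa
Runs:
  'a' x 1 => "a1"
  'b' x 1 => "b1"
  'a' x 1 => "a1"
  'c' x 2 => "c2"
  'b' x 1 => "b1"
  'a' x 3 => "a3"
Compressed: "a1b1a1c2b1a3"
Compressed length: 12

12


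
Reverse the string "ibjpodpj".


Input: ibjpodpj
Reading characters right to left:
  Position 7: 'j'
  Position 6: 'p'
  Position 5: 'd'
  Position 4: 'o'
  Position 3: 'p'
  Position 2: 'j'
  Position 1: 'b'
  Position 0: 'i'
Reversed: jpdopjbi

jpdopjbi


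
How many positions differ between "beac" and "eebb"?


Comparing "beac" and "eebb" position by position:
  Position 0: 'b' vs 'e' => DIFFER
  Position 1: 'e' vs 'e' => same
  Position 2: 'a' vs 'b' => DIFFER
  Position 3: 'c' vs 'b' => DIFFER
Positions that differ: 3

3


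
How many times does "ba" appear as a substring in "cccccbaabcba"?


Searching for "ba" in "cccccbaabcba"
Scanning each position:
  Position 0: "cc" => no
  Position 1: "cc" => no
  Position 2: "cc" => no
  Position 3: "cc" => no
  Position 4: "cb" => no
  Position 5: "ba" => MATCH
  Position 6: "aa" => no
  Position 7: "ab" => no
  Position 8: "bc" => no
  Position 9: "cb" => no
  Position 10: "ba" => MATCH
Total occurrences: 2

2


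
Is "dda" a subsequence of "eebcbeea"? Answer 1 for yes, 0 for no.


Check if "dda" is a subsequence of "eebcbeea"
Greedy scan:
  Position 0 ('e'): no match needed
  Position 1 ('e'): no match needed
  Position 2 ('b'): no match needed
  Position 3 ('c'): no match needed
  Position 4 ('b'): no match needed
  Position 5 ('e'): no match needed
  Position 6 ('e'): no match needed
  Position 7 ('a'): no match needed
Only matched 0/3 characters => not a subsequence

0


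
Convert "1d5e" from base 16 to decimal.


Input: "1d5e" in base 16
Positional expansion:
  Digit '1' (value 1) x 16^3 = 4096
  Digit 'd' (value 13) x 16^2 = 3328
  Digit '5' (value 5) x 16^1 = 80
  Digit 'e' (value 14) x 16^0 = 14
Sum = 7518

7518


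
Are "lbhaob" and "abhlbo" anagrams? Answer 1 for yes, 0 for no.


Strings: "lbhaob", "abhlbo"
Sorted first:  abbhlo
Sorted second: abbhlo
Sorted forms match => anagrams

1


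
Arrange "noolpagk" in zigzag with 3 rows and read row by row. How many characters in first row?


Zigzag "noolpagk" into 3 rows:
Placing characters:
  'n' => row 0
  'o' => row 1
  'o' => row 2
  'l' => row 1
  'p' => row 0
  'a' => row 1
  'g' => row 2
  'k' => row 1
Rows:
  Row 0: "np"
  Row 1: "olak"
  Row 2: "og"
First row length: 2

2


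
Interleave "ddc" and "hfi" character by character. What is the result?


Interleaving "ddc" and "hfi":
  Position 0: 'd' from first, 'h' from second => "dh"
  Position 1: 'd' from first, 'f' from second => "df"
  Position 2: 'c' from first, 'i' from second => "ci"
Result: dhdfci

dhdfci


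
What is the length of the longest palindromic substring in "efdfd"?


Input: "efdfd"
Checking substrings for palindromes:
  [1:4] "fdf" (len 3) => palindrome
  [2:5] "dfd" (len 3) => palindrome
Longest palindromic substring: "fdf" with length 3

3


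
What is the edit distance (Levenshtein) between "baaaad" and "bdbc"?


Computing edit distance: "baaaad" -> "bdbc"
DP table:
           b    d    b    c
      0    1    2    3    4
  b   1    0    1    2    3
  a   2    1    1    2    3
  a   3    2    2    2    3
  a   4    3    3    3    3
  a   5    4    4    4    4
  d   6    5    4    5    5
Edit distance = dp[6][4] = 5

5


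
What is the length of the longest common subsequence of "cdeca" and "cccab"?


LCS of "cdeca" and "cccab"
DP table:
           c    c    c    a    b
      0    0    0    0    0    0
  c   0    1    1    1    1    1
  d   0    1    1    1    1    1
  e   0    1    1    1    1    1
  c   0    1    2    2    2    2
  a   0    1    2    2    3    3
LCS length = dp[5][5] = 3

3


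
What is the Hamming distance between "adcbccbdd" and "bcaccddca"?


Comparing "adcbccbdd" and "bcaccddca" position by position:
  Position 0: 'a' vs 'b' => differ
  Position 1: 'd' vs 'c' => differ
  Position 2: 'c' vs 'a' => differ
  Position 3: 'b' vs 'c' => differ
  Position 4: 'c' vs 'c' => same
  Position 5: 'c' vs 'd' => differ
  Position 6: 'b' vs 'd' => differ
  Position 7: 'd' vs 'c' => differ
  Position 8: 'd' vs 'a' => differ
Total differences (Hamming distance): 8

8


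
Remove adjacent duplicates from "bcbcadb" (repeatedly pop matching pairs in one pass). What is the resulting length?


Input: bcbcadb
Stack-based adjacent duplicate removal:
  Read 'b': push. Stack: b
  Read 'c': push. Stack: bc
  Read 'b': push. Stack: bcb
  Read 'c': push. Stack: bcbc
  Read 'a': push. Stack: bcbca
  Read 'd': push. Stack: bcbcad
  Read 'b': push. Stack: bcbcadb
Final stack: "bcbcadb" (length 7)

7


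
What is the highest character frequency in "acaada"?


Input: acaada
Character counts:
  'a': 4
  'c': 1
  'd': 1
Maximum frequency: 4

4


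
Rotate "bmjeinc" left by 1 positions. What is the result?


Input: "bmjeinc", rotate left by 1
First 1 characters: "b"
Remaining characters: "mjeinc"
Concatenate remaining + first: "mjeinc" + "b" = "mjeincb"

mjeincb


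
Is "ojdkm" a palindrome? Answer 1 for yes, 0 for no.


Input: ojdkm
Reversed: mkdjo
  Compare pos 0 ('o') with pos 4 ('m'): MISMATCH
  Compare pos 1 ('j') with pos 3 ('k'): MISMATCH
Result: not a palindrome

0


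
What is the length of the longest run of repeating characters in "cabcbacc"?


Input: "cabcbacc"
Scanning for longest run:
  Position 1 ('a'): new char, reset run to 1
  Position 2 ('b'): new char, reset run to 1
  Position 3 ('c'): new char, reset run to 1
  Position 4 ('b'): new char, reset run to 1
  Position 5 ('a'): new char, reset run to 1
  Position 6 ('c'): new char, reset run to 1
  Position 7 ('c'): continues run of 'c', length=2
Longest run: 'c' with length 2

2


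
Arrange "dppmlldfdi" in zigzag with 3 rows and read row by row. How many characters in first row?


Zigzag "dppmlldfdi" into 3 rows:
Placing characters:
  'd' => row 0
  'p' => row 1
  'p' => row 2
  'm' => row 1
  'l' => row 0
  'l' => row 1
  'd' => row 2
  'f' => row 1
  'd' => row 0
  'i' => row 1
Rows:
  Row 0: "dld"
  Row 1: "pmlfi"
  Row 2: "pd"
First row length: 3

3


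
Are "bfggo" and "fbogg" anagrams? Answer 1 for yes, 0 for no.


Strings: "bfggo", "fbogg"
Sorted first:  bfggo
Sorted second: bfggo
Sorted forms match => anagrams

1


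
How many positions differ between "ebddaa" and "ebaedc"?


Comparing "ebddaa" and "ebaedc" position by position:
  Position 0: 'e' vs 'e' => same
  Position 1: 'b' vs 'b' => same
  Position 2: 'd' vs 'a' => DIFFER
  Position 3: 'd' vs 'e' => DIFFER
  Position 4: 'a' vs 'd' => DIFFER
  Position 5: 'a' vs 'c' => DIFFER
Positions that differ: 4

4


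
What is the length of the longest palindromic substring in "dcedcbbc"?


Input: "dcedcbbc"
Checking substrings for palindromes:
  [4:8] "cbbc" (len 4) => palindrome
  [5:7] "bb" (len 2) => palindrome
Longest palindromic substring: "cbbc" with length 4

4


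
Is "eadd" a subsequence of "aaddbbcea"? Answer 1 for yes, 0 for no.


Check if "eadd" is a subsequence of "aaddbbcea"
Greedy scan:
  Position 0 ('a'): no match needed
  Position 1 ('a'): no match needed
  Position 2 ('d'): no match needed
  Position 3 ('d'): no match needed
  Position 4 ('b'): no match needed
  Position 5 ('b'): no match needed
  Position 6 ('c'): no match needed
  Position 7 ('e'): matches sub[0] = 'e'
  Position 8 ('a'): matches sub[1] = 'a'
Only matched 2/4 characters => not a subsequence

0


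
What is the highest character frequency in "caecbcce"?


Input: caecbcce
Character counts:
  'a': 1
  'b': 1
  'c': 4
  'e': 2
Maximum frequency: 4

4


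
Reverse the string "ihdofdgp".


Input: ihdofdgp
Reading characters right to left:
  Position 7: 'p'
  Position 6: 'g'
  Position 5: 'd'
  Position 4: 'f'
  Position 3: 'o'
  Position 2: 'd'
  Position 1: 'h'
  Position 0: 'i'
Reversed: pgdfodhi

pgdfodhi


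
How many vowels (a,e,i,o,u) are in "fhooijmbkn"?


Input: fhooijmbkn
Checking each character:
  'f' at position 0: consonant
  'h' at position 1: consonant
  'o' at position 2: vowel (running total: 1)
  'o' at position 3: vowel (running total: 2)
  'i' at position 4: vowel (running total: 3)
  'j' at position 5: consonant
  'm' at position 6: consonant
  'b' at position 7: consonant
  'k' at position 8: consonant
  'n' at position 9: consonant
Total vowels: 3

3


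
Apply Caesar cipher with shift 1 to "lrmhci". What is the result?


Caesar cipher: shift "lrmhci" by 1
  'l' (pos 11) + 1 = pos 12 = 'm'
  'r' (pos 17) + 1 = pos 18 = 's'
  'm' (pos 12) + 1 = pos 13 = 'n'
  'h' (pos 7) + 1 = pos 8 = 'i'
  'c' (pos 2) + 1 = pos 3 = 'd'
  'i' (pos 8) + 1 = pos 9 = 'j'
Result: msnidj

msnidj


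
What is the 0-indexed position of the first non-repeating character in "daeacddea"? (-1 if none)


Input: daeacddea
Character frequencies:
  'a': 3
  'c': 1
  'd': 3
  'e': 2
Scanning left to right for freq == 1:
  Position 0 ('d'): freq=3, skip
  Position 1 ('a'): freq=3, skip
  Position 2 ('e'): freq=2, skip
  Position 3 ('a'): freq=3, skip
  Position 4 ('c'): unique! => answer = 4

4


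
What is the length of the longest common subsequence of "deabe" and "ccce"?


LCS of "deabe" and "ccce"
DP table:
           c    c    c    e
      0    0    0    0    0
  d   0    0    0    0    0
  e   0    0    0    0    1
  a   0    0    0    0    1
  b   0    0    0    0    1
  e   0    0    0    0    1
LCS length = dp[5][4] = 1

1


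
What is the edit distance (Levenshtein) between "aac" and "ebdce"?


Computing edit distance: "aac" -> "ebdce"
DP table:
           e    b    d    c    e
      0    1    2    3    4    5
  a   1    1    2    3    4    5
  a   2    2    2    3    4    5
  c   3    3    3    3    3    4
Edit distance = dp[3][5] = 4

4


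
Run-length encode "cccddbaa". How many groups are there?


Input: cccddbaa
Scanning for consecutive runs:
  Group 1: 'c' x 3 (positions 0-2)
  Group 2: 'd' x 2 (positions 3-4)
  Group 3: 'b' x 1 (positions 5-5)
  Group 4: 'a' x 2 (positions 6-7)
Total groups: 4

4


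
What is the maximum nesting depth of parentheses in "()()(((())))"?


Input: "()()(((())))"
Tracking depth:
  Position 0 '(': depth becomes 1
  Position 1 ')': depth becomes 0
  Position 2 '(': depth becomes 1
  Position 3 ')': depth becomes 0
  Position 4 '(': depth becomes 1
  Position 5 '(': depth becomes 2
  Position 6 '(': depth becomes 3
  Position 7 '(': depth becomes 4
  Position 8 ')': depth becomes 3
  Position 9 ')': depth becomes 2
  Position 10 ')': depth becomes 1
  Position 11 ')': depth becomes 0
Maximum depth reached: 4

4


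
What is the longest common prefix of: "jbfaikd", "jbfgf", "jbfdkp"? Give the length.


Words: jbfaikd, jbfgf, jbfdkp
  Position 0: all 'j' => match
  Position 1: all 'b' => match
  Position 2: all 'f' => match
  Position 3: ('a', 'g', 'd') => mismatch, stop
LCP = "jbf" (length 3)

3


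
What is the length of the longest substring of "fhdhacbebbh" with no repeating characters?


Input: "fhdhacbebbh"
Sliding window (track last position of each char):
  Position 0 ('f'): window [0,0] length 1 -- new best
  Position 1 ('h'): window [0,1] length 2 -- new best
  Position 2 ('d'): window [0,2] length 3 -- new best
  Position 3 ('h'): repeat (last at 1), move window start to 2
  Position 3 ('h'): window [2,3] length 2
  Position 4 ('a'): window [2,4] length 3
  Position 5 ('c'): window [2,5] length 4 -- new best
  Position 6 ('b'): window [2,6] length 5 -- new best
  Position 7 ('e'): window [2,7] length 6 -- new best
  Position 8 ('b'): repeat (last at 6), move window start to 7
  Position 8 ('b'): window [7,8] length 2
  Position 9 ('b'): repeat (last at 8), move window start to 9
  Position 9 ('b'): window [9,9] length 1
  Position 10 ('h'): window [9,10] length 2
Longest substring with no repeats: "dhacbe" with length 6

6


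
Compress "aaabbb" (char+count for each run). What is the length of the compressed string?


Input: aaabbb
Runs:
  'a' x 3 => "a3"
  'b' x 3 => "b3"
Compressed: "a3b3"
Compressed length: 4

4


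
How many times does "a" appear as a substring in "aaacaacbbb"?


Searching for "a" in "aaacaacbbb"
Scanning each position:
  Position 0: "a" => MATCH
  Position 1: "a" => MATCH
  Position 2: "a" => MATCH
  Position 3: "c" => no
  Position 4: "a" => MATCH
  Position 5: "a" => MATCH
  Position 6: "c" => no
  Position 7: "b" => no
  Position 8: "b" => no
  Position 9: "b" => no
Total occurrences: 5

5


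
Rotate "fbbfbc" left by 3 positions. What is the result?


Input: "fbbfbc", rotate left by 3
First 3 characters: "fbb"
Remaining characters: "fbc"
Concatenate remaining + first: "fbc" + "fbb" = "fbcfbb"

fbcfbb


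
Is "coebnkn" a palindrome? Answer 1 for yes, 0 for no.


Input: coebnkn
Reversed: nknbeoc
  Compare pos 0 ('c') with pos 6 ('n'): MISMATCH
  Compare pos 1 ('o') with pos 5 ('k'): MISMATCH
  Compare pos 2 ('e') with pos 4 ('n'): MISMATCH
Result: not a palindrome

0


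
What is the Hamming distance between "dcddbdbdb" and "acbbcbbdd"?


Comparing "dcddbdbdb" and "acbbcbbdd" position by position:
  Position 0: 'd' vs 'a' => differ
  Position 1: 'c' vs 'c' => same
  Position 2: 'd' vs 'b' => differ
  Position 3: 'd' vs 'b' => differ
  Position 4: 'b' vs 'c' => differ
  Position 5: 'd' vs 'b' => differ
  Position 6: 'b' vs 'b' => same
  Position 7: 'd' vs 'd' => same
  Position 8: 'b' vs 'd' => differ
Total differences (Hamming distance): 6

6


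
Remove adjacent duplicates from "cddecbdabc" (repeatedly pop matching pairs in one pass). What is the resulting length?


Input: cddecbdabc
Stack-based adjacent duplicate removal:
  Read 'c': push. Stack: c
  Read 'd': push. Stack: cd
  Read 'd': matches stack top 'd' => pop. Stack: c
  Read 'e': push. Stack: ce
  Read 'c': push. Stack: cec
  Read 'b': push. Stack: cecb
  Read 'd': push. Stack: cecbd
  Read 'a': push. Stack: cecbda
  Read 'b': push. Stack: cecbdab
  Read 'c': push. Stack: cecbdabc
Final stack: "cecbdabc" (length 8)

8


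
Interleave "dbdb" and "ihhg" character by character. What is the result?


Interleaving "dbdb" and "ihhg":
  Position 0: 'd' from first, 'i' from second => "di"
  Position 1: 'b' from first, 'h' from second => "bh"
  Position 2: 'd' from first, 'h' from second => "dh"
  Position 3: 'b' from first, 'g' from second => "bg"
Result: dibhdhbg

dibhdhbg


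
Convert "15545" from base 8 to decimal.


Input: "15545" in base 8
Positional expansion:
  Digit '1' (value 1) x 8^4 = 4096
  Digit '5' (value 5) x 8^3 = 2560
  Digit '5' (value 5) x 8^2 = 320
  Digit '4' (value 4) x 8^1 = 32
  Digit '5' (value 5) x 8^0 = 5
Sum = 7013

7013


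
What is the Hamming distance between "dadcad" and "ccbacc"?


Comparing "dadcad" and "ccbacc" position by position:
  Position 0: 'd' vs 'c' => differ
  Position 1: 'a' vs 'c' => differ
  Position 2: 'd' vs 'b' => differ
  Position 3: 'c' vs 'a' => differ
  Position 4: 'a' vs 'c' => differ
  Position 5: 'd' vs 'c' => differ
Total differences (Hamming distance): 6

6


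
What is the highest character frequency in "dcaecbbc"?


Input: dcaecbbc
Character counts:
  'a': 1
  'b': 2
  'c': 3
  'd': 1
  'e': 1
Maximum frequency: 3

3


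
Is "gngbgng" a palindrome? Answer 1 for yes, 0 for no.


Input: gngbgng
Reversed: gngbgng
  Compare pos 0 ('g') with pos 6 ('g'): match
  Compare pos 1 ('n') with pos 5 ('n'): match
  Compare pos 2 ('g') with pos 4 ('g'): match
Result: palindrome

1


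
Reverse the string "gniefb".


Input: gniefb
Reading characters right to left:
  Position 5: 'b'
  Position 4: 'f'
  Position 3: 'e'
  Position 2: 'i'
  Position 1: 'n'
  Position 0: 'g'
Reversed: bfeing

bfeing


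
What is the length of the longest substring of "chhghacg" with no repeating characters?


Input: "chhghacg"
Sliding window (track last position of each char):
  Position 0 ('c'): window [0,0] length 1 -- new best
  Position 1 ('h'): window [0,1] length 2 -- new best
  Position 2 ('h'): repeat (last at 1), move window start to 2
  Position 2 ('h'): window [2,2] length 1
  Position 3 ('g'): window [2,3] length 2
  Position 4 ('h'): repeat (last at 2), move window start to 3
  Position 4 ('h'): window [3,4] length 2
  Position 5 ('a'): window [3,5] length 3 -- new best
  Position 6 ('c'): window [3,6] length 4 -- new best
  Position 7 ('g'): repeat (last at 3), move window start to 4
  Position 7 ('g'): window [4,7] length 4
Longest substring with no repeats: "ghac" with length 4

4


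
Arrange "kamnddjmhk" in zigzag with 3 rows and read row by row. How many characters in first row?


Zigzag "kamnddjmhk" into 3 rows:
Placing characters:
  'k' => row 0
  'a' => row 1
  'm' => row 2
  'n' => row 1
  'd' => row 0
  'd' => row 1
  'j' => row 2
  'm' => row 1
  'h' => row 0
  'k' => row 1
Rows:
  Row 0: "kdh"
  Row 1: "andmk"
  Row 2: "mj"
First row length: 3

3


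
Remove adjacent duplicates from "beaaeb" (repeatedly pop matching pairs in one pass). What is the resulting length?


Input: beaaeb
Stack-based adjacent duplicate removal:
  Read 'b': push. Stack: b
  Read 'e': push. Stack: be
  Read 'a': push. Stack: bea
  Read 'a': matches stack top 'a' => pop. Stack: be
  Read 'e': matches stack top 'e' => pop. Stack: b
  Read 'b': matches stack top 'b' => pop. Stack: (empty)
Final stack: "" (length 0)

0


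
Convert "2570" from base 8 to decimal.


Input: "2570" in base 8
Positional expansion:
  Digit '2' (value 2) x 8^3 = 1024
  Digit '5' (value 5) x 8^2 = 320
  Digit '7' (value 7) x 8^1 = 56
  Digit '0' (value 0) x 8^0 = 0
Sum = 1400

1400


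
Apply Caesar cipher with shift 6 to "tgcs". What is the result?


Caesar cipher: shift "tgcs" by 6
  't' (pos 19) + 6 = pos 25 = 'z'
  'g' (pos 6) + 6 = pos 12 = 'm'
  'c' (pos 2) + 6 = pos 8 = 'i'
  's' (pos 18) + 6 = pos 24 = 'y'
Result: zmiy

zmiy


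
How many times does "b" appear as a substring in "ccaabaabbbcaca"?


Searching for "b" in "ccaabaabbbcaca"
Scanning each position:
  Position 0: "c" => no
  Position 1: "c" => no
  Position 2: "a" => no
  Position 3: "a" => no
  Position 4: "b" => MATCH
  Position 5: "a" => no
  Position 6: "a" => no
  Position 7: "b" => MATCH
  Position 8: "b" => MATCH
  Position 9: "b" => MATCH
  Position 10: "c" => no
  Position 11: "a" => no
  Position 12: "c" => no
  Position 13: "a" => no
Total occurrences: 4

4


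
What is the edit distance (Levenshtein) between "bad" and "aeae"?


Computing edit distance: "bad" -> "aeae"
DP table:
           a    e    a    e
      0    1    2    3    4
  b   1    1    2    3    4
  a   2    1    2    2    3
  d   3    2    2    3    3
Edit distance = dp[3][4] = 3

3


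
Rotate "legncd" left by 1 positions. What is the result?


Input: "legncd", rotate left by 1
First 1 characters: "l"
Remaining characters: "egncd"
Concatenate remaining + first: "egncd" + "l" = "egncdl"

egncdl


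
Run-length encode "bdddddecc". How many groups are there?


Input: bdddddecc
Scanning for consecutive runs:
  Group 1: 'b' x 1 (positions 0-0)
  Group 2: 'd' x 5 (positions 1-5)
  Group 3: 'e' x 1 (positions 6-6)
  Group 4: 'c' x 2 (positions 7-8)
Total groups: 4

4


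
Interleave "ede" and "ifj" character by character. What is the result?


Interleaving "ede" and "ifj":
  Position 0: 'e' from first, 'i' from second => "ei"
  Position 1: 'd' from first, 'f' from second => "df"
  Position 2: 'e' from first, 'j' from second => "ej"
Result: eidfej

eidfej


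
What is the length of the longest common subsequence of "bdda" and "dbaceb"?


LCS of "bdda" and "dbaceb"
DP table:
           d    b    a    c    e    b
      0    0    0    0    0    0    0
  b   0    0    1    1    1    1    1
  d   0    1    1    1    1    1    1
  d   0    1    1    1    1    1    1
  a   0    1    1    2    2    2    2
LCS length = dp[4][6] = 2

2


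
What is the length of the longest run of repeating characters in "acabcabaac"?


Input: "acabcabaac"
Scanning for longest run:
  Position 1 ('c'): new char, reset run to 1
  Position 2 ('a'): new char, reset run to 1
  Position 3 ('b'): new char, reset run to 1
  Position 4 ('c'): new char, reset run to 1
  Position 5 ('a'): new char, reset run to 1
  Position 6 ('b'): new char, reset run to 1
  Position 7 ('a'): new char, reset run to 1
  Position 8 ('a'): continues run of 'a', length=2
  Position 9 ('c'): new char, reset run to 1
Longest run: 'a' with length 2

2


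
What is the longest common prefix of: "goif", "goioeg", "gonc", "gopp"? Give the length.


Words: goif, goioeg, gonc, gopp
  Position 0: all 'g' => match
  Position 1: all 'o' => match
  Position 2: ('i', 'i', 'n', 'p') => mismatch, stop
LCP = "go" (length 2)

2


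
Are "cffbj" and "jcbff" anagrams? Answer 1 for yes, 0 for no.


Strings: "cffbj", "jcbff"
Sorted first:  bcffj
Sorted second: bcffj
Sorted forms match => anagrams

1


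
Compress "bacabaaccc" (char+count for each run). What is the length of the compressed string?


Input: bacabaaccc
Runs:
  'b' x 1 => "b1"
  'a' x 1 => "a1"
  'c' x 1 => "c1"
  'a' x 1 => "a1"
  'b' x 1 => "b1"
  'a' x 2 => "a2"
  'c' x 3 => "c3"
Compressed: "b1a1c1a1b1a2c3"
Compressed length: 14

14


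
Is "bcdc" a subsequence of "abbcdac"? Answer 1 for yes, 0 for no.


Check if "bcdc" is a subsequence of "abbcdac"
Greedy scan:
  Position 0 ('a'): no match needed
  Position 1 ('b'): matches sub[0] = 'b'
  Position 2 ('b'): no match needed
  Position 3 ('c'): matches sub[1] = 'c'
  Position 4 ('d'): matches sub[2] = 'd'
  Position 5 ('a'): no match needed
  Position 6 ('c'): matches sub[3] = 'c'
All 4 characters matched => is a subsequence

1


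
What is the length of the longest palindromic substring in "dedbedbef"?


Input: "dedbedbef"
Checking substrings for palindromes:
  [0:3] "ded" (len 3) => palindrome
Longest palindromic substring: "ded" with length 3

3


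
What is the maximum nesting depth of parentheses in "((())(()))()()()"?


Input: "((())(()))()()()"
Tracking depth:
  Position 0 '(': depth becomes 1
  Position 1 '(': depth becomes 2
  Position 2 '(': depth becomes 3
  Position 3 ')': depth becomes 2
  Position 4 ')': depth becomes 1
  Position 5 '(': depth becomes 2
  Position 6 '(': depth becomes 3
  Position 7 ')': depth becomes 2
  Position 8 ')': depth becomes 1
  Position 9 ')': depth becomes 0
  Position 10 '(': depth becomes 1
  Position 11 ')': depth becomes 0
  Position 12 '(': depth becomes 1
  Position 13 ')': depth becomes 0
  Position 14 '(': depth becomes 1
  Position 15 ')': depth becomes 0
Maximum depth reached: 3

3


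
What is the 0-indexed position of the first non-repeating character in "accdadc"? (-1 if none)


Input: accdadc
Character frequencies:
  'a': 2
  'c': 3
  'd': 2
Scanning left to right for freq == 1:
  Position 0 ('a'): freq=2, skip
  Position 1 ('c'): freq=3, skip
  Position 2 ('c'): freq=3, skip
  Position 3 ('d'): freq=2, skip
  Position 4 ('a'): freq=2, skip
  Position 5 ('d'): freq=2, skip
  Position 6 ('c'): freq=3, skip
  No unique character found => answer = -1

-1


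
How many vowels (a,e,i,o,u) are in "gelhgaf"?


Input: gelhgaf
Checking each character:
  'g' at position 0: consonant
  'e' at position 1: vowel (running total: 1)
  'l' at position 2: consonant
  'h' at position 3: consonant
  'g' at position 4: consonant
  'a' at position 5: vowel (running total: 2)
  'f' at position 6: consonant
Total vowels: 2

2


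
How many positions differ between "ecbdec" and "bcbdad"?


Comparing "ecbdec" and "bcbdad" position by position:
  Position 0: 'e' vs 'b' => DIFFER
  Position 1: 'c' vs 'c' => same
  Position 2: 'b' vs 'b' => same
  Position 3: 'd' vs 'd' => same
  Position 4: 'e' vs 'a' => DIFFER
  Position 5: 'c' vs 'd' => DIFFER
Positions that differ: 3

3


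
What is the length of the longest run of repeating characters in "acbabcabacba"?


Input: "acbabcabacba"
Scanning for longest run:
  Position 1 ('c'): new char, reset run to 1
  Position 2 ('b'): new char, reset run to 1
  Position 3 ('a'): new char, reset run to 1
  Position 4 ('b'): new char, reset run to 1
  Position 5 ('c'): new char, reset run to 1
  Position 6 ('a'): new char, reset run to 1
  Position 7 ('b'): new char, reset run to 1
  Position 8 ('a'): new char, reset run to 1
  Position 9 ('c'): new char, reset run to 1
  Position 10 ('b'): new char, reset run to 1
  Position 11 ('a'): new char, reset run to 1
Longest run: 'a' with length 1

1


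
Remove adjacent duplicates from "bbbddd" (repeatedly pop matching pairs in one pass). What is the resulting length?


Input: bbbddd
Stack-based adjacent duplicate removal:
  Read 'b': push. Stack: b
  Read 'b': matches stack top 'b' => pop. Stack: (empty)
  Read 'b': push. Stack: b
  Read 'd': push. Stack: bd
  Read 'd': matches stack top 'd' => pop. Stack: b
  Read 'd': push. Stack: bd
Final stack: "bd" (length 2)

2


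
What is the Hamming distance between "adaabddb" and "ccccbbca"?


Comparing "adaabddb" and "ccccbbca" position by position:
  Position 0: 'a' vs 'c' => differ
  Position 1: 'd' vs 'c' => differ
  Position 2: 'a' vs 'c' => differ
  Position 3: 'a' vs 'c' => differ
  Position 4: 'b' vs 'b' => same
  Position 5: 'd' vs 'b' => differ
  Position 6: 'd' vs 'c' => differ
  Position 7: 'b' vs 'a' => differ
Total differences (Hamming distance): 7

7


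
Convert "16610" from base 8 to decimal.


Input: "16610" in base 8
Positional expansion:
  Digit '1' (value 1) x 8^4 = 4096
  Digit '6' (value 6) x 8^3 = 3072
  Digit '6' (value 6) x 8^2 = 384
  Digit '1' (value 1) x 8^1 = 8
  Digit '0' (value 0) x 8^0 = 0
Sum = 7560

7560


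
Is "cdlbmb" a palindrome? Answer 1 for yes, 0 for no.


Input: cdlbmb
Reversed: bmbldc
  Compare pos 0 ('c') with pos 5 ('b'): MISMATCH
  Compare pos 1 ('d') with pos 4 ('m'): MISMATCH
  Compare pos 2 ('l') with pos 3 ('b'): MISMATCH
Result: not a palindrome

0


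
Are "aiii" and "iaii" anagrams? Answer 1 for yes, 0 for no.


Strings: "aiii", "iaii"
Sorted first:  aiii
Sorted second: aiii
Sorted forms match => anagrams

1


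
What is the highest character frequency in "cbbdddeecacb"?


Input: cbbdddeecacb
Character counts:
  'a': 1
  'b': 3
  'c': 3
  'd': 3
  'e': 2
Maximum frequency: 3

3
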